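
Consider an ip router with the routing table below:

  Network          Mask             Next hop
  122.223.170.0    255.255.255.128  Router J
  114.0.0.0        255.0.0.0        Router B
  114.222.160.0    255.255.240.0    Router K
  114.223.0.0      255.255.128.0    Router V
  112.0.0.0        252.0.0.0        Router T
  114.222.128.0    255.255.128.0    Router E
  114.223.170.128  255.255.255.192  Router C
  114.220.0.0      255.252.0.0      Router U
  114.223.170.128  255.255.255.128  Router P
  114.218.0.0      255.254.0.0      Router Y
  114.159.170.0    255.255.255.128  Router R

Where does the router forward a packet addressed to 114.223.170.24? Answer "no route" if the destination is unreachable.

Routes whose prefix contains 114.223.170.24:
  112.0.0.0/6 (112.0.0.0 - 115.255.255.255) -> Router T
  114.0.0.0/8 (114.0.0.0 - 114.255.255.255) -> Router B
  114.220.0.0/14 (114.220.0.0 - 114.223.255.255) -> Router U
More-specific entries that do NOT match:
  114.223.170.128/26 (114.223.170.128 - 114.223.170.191) does not contain 114.223.170.24
  122.223.170.0/25 (122.223.170.0 - 122.223.170.127) does not contain 114.223.170.24
  114.223.170.128/25 (114.223.170.128 - 114.223.170.255) does not contain 114.223.170.24
  114.159.170.0/25 (114.159.170.0 - 114.159.170.127) does not contain 114.223.170.24
  114.222.160.0/20 (114.222.160.0 - 114.222.175.255) does not contain 114.223.170.24
  114.223.0.0/17 (114.223.0.0 - 114.223.127.255) does not contain 114.223.170.24
  114.222.128.0/17 (114.222.128.0 - 114.222.255.255) does not contain 114.223.170.24
  114.218.0.0/15 (114.218.0.0 - 114.219.255.255) does not contain 114.223.170.24
Longest matching prefix is /14 -> next hop Router U.

Router U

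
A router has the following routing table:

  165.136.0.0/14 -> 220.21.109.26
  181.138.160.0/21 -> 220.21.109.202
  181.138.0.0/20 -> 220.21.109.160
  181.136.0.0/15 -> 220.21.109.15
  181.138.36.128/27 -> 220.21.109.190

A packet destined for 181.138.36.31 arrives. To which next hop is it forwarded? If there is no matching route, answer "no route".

No entry's prefix contains 181.138.36.31; there is no default route.

no route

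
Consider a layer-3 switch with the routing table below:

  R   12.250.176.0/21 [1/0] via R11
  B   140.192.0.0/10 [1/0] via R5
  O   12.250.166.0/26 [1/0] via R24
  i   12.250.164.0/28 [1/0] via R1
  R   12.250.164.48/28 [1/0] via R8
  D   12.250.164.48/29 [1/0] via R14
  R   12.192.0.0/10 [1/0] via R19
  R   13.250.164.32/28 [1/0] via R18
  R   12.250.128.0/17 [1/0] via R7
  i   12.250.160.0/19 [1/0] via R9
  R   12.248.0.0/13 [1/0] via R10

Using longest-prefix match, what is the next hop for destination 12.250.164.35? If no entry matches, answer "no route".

R9

Routes whose prefix contains 12.250.164.35:
  12.192.0.0/10 (12.192.0.0 - 12.255.255.255) -> R19
  12.248.0.0/13 (12.248.0.0 - 12.255.255.255) -> R10
  12.250.128.0/17 (12.250.128.0 - 12.250.255.255) -> R7
  12.250.160.0/19 (12.250.160.0 - 12.250.191.255) -> R9
More-specific entries that do NOT match:
  12.250.164.48/29 (12.250.164.48 - 12.250.164.55) does not contain 12.250.164.35
  12.250.164.0/28 (12.250.164.0 - 12.250.164.15) does not contain 12.250.164.35
  12.250.164.48/28 (12.250.164.48 - 12.250.164.63) does not contain 12.250.164.35
  13.250.164.32/28 (13.250.164.32 - 13.250.164.47) does not contain 12.250.164.35
  12.250.166.0/26 (12.250.166.0 - 12.250.166.63) does not contain 12.250.164.35
  12.250.176.0/21 (12.250.176.0 - 12.250.183.255) does not contain 12.250.164.35
Longest matching prefix is /19 -> next hop R9.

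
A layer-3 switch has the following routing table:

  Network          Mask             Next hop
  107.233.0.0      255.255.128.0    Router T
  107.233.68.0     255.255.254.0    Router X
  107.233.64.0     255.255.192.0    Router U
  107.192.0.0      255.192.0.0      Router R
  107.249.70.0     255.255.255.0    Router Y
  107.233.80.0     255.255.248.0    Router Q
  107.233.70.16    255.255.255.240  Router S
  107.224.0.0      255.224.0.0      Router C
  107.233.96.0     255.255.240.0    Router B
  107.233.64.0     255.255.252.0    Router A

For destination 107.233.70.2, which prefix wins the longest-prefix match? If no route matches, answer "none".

Entries matching 107.233.70.2:
  107.192.0.0/10 (107.192.0.0 - 107.255.255.255)
  107.224.0.0/11 (107.224.0.0 - 107.255.255.255)
  107.233.0.0/17 (107.233.0.0 - 107.233.127.255)
  107.233.64.0/18 (107.233.64.0 - 107.233.127.255)
Most specific is 107.233.64.0/18.

107.233.64.0/18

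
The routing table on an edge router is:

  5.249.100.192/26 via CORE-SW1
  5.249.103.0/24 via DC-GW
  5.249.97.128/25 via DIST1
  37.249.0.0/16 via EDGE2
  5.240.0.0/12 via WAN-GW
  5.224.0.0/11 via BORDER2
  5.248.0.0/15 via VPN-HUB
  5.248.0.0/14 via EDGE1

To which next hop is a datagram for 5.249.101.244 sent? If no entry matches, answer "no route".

VPN-HUB

Routes whose prefix contains 5.249.101.244:
  5.224.0.0/11 (5.224.0.0 - 5.255.255.255) -> BORDER2
  5.240.0.0/12 (5.240.0.0 - 5.255.255.255) -> WAN-GW
  5.248.0.0/14 (5.248.0.0 - 5.251.255.255) -> EDGE1
  5.248.0.0/15 (5.248.0.0 - 5.249.255.255) -> VPN-HUB
More-specific entries that do NOT match:
  5.249.100.192/26 (5.249.100.192 - 5.249.100.255) does not contain 5.249.101.244
  5.249.97.128/25 (5.249.97.128 - 5.249.97.255) does not contain 5.249.101.244
  5.249.103.0/24 (5.249.103.0 - 5.249.103.255) does not contain 5.249.101.244
  37.249.0.0/16 (37.249.0.0 - 37.249.255.255) does not contain 5.249.101.244
Longest matching prefix is /15 -> next hop VPN-HUB.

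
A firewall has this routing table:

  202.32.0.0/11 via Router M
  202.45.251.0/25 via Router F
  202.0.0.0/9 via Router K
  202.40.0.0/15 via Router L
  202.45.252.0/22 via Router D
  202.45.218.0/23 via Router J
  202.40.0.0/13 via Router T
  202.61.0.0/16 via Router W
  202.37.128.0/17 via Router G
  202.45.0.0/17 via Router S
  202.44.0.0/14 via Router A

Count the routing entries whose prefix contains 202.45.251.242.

4

Prefixes containing 202.45.251.242:
  202.0.0.0/9 (202.0.0.0 - 202.127.255.255)
  202.32.0.0/11 (202.32.0.0 - 202.63.255.255)
  202.40.0.0/13 (202.40.0.0 - 202.47.255.255)
  202.44.0.0/14 (202.44.0.0 - 202.47.255.255)
Total matching entries: 4.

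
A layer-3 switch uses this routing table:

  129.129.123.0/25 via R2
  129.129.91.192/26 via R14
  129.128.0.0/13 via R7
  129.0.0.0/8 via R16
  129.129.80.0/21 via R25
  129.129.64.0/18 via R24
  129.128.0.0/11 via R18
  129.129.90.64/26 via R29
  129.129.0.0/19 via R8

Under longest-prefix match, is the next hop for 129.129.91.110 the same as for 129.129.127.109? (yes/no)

yes

129.129.91.110: longest match 129.129.64.0/18 -> R24
129.129.127.109: longest match 129.129.64.0/18 -> R24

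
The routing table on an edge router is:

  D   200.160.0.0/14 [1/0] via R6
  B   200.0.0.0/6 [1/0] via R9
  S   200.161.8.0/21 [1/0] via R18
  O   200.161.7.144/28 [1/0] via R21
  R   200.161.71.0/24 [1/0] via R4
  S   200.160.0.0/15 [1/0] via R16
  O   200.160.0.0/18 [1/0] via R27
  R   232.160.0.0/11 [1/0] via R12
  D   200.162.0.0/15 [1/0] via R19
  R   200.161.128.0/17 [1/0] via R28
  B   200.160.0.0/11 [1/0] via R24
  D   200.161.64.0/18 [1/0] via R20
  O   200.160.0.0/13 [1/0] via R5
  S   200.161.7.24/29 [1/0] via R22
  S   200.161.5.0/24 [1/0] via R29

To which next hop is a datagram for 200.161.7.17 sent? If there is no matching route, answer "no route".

R16

Routes whose prefix contains 200.161.7.17:
  200.0.0.0/6 (200.0.0.0 - 203.255.255.255) -> R9
  200.160.0.0/11 (200.160.0.0 - 200.191.255.255) -> R24
  200.160.0.0/13 (200.160.0.0 - 200.167.255.255) -> R5
  200.160.0.0/14 (200.160.0.0 - 200.163.255.255) -> R6
  200.160.0.0/15 (200.160.0.0 - 200.161.255.255) -> R16
More-specific entries that do NOT match:
  200.161.7.24/29 (200.161.7.24 - 200.161.7.31) does not contain 200.161.7.17
  200.161.7.144/28 (200.161.7.144 - 200.161.7.159) does not contain 200.161.7.17
  200.161.71.0/24 (200.161.71.0 - 200.161.71.255) does not contain 200.161.7.17
  200.161.5.0/24 (200.161.5.0 - 200.161.5.255) does not contain 200.161.7.17
  200.161.8.0/21 (200.161.8.0 - 200.161.15.255) does not contain 200.161.7.17
  200.160.0.0/18 (200.160.0.0 - 200.160.63.255) does not contain 200.161.7.17
  200.161.64.0/18 (200.161.64.0 - 200.161.127.255) does not contain 200.161.7.17
  200.161.128.0/17 (200.161.128.0 - 200.161.255.255) does not contain 200.161.7.17
Longest matching prefix is /15 -> next hop R16.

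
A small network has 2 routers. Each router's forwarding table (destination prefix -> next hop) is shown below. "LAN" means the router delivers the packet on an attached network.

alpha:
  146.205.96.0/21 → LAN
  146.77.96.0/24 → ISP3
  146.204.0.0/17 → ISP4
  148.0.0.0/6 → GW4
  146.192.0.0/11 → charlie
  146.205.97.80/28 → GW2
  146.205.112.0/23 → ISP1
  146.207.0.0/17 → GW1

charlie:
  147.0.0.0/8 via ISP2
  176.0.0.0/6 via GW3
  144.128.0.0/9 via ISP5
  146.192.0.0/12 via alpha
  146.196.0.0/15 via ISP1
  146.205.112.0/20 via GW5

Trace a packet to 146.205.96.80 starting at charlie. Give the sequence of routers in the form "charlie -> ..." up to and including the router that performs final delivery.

At charlie: longest match for 146.205.96.80 is 146.192.0.0/12 -> alpha
At alpha: longest match for 146.205.96.80 is 146.205.96.0/21 -> LAN

charlie -> alpha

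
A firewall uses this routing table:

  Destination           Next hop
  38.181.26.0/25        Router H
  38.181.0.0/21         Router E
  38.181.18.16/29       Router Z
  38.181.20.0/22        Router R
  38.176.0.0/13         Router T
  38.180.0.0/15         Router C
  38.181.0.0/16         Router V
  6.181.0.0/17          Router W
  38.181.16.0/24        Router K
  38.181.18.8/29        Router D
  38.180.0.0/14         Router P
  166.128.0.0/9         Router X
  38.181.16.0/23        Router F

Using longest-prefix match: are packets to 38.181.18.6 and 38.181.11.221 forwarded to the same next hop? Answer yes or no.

yes

38.181.18.6: longest match 38.181.0.0/16 -> Router V
38.181.11.221: longest match 38.181.0.0/16 -> Router V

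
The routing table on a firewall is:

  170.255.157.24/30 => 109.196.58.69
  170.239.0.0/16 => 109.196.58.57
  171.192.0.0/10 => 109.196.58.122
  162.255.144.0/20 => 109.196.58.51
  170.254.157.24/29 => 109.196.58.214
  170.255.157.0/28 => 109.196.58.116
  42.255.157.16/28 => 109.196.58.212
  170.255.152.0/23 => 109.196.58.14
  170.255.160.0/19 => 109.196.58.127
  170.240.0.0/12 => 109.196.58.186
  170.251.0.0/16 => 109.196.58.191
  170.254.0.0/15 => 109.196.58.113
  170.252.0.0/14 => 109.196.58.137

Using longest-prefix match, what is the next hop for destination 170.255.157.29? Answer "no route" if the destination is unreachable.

109.196.58.113

Routes whose prefix contains 170.255.157.29:
  170.240.0.0/12 (170.240.0.0 - 170.255.255.255) -> 109.196.58.186
  170.252.0.0/14 (170.252.0.0 - 170.255.255.255) -> 109.196.58.137
  170.254.0.0/15 (170.254.0.0 - 170.255.255.255) -> 109.196.58.113
More-specific entries that do NOT match:
  170.255.157.24/30 (170.255.157.24 - 170.255.157.27) does not contain 170.255.157.29
  170.254.157.24/29 (170.254.157.24 - 170.254.157.31) does not contain 170.255.157.29
  170.255.157.0/28 (170.255.157.0 - 170.255.157.15) does not contain 170.255.157.29
  42.255.157.16/28 (42.255.157.16 - 42.255.157.31) does not contain 170.255.157.29
  170.255.152.0/23 (170.255.152.0 - 170.255.153.255) does not contain 170.255.157.29
  162.255.144.0/20 (162.255.144.0 - 162.255.159.255) does not contain 170.255.157.29
  170.255.160.0/19 (170.255.160.0 - 170.255.191.255) does not contain 170.255.157.29
  170.239.0.0/16 (170.239.0.0 - 170.239.255.255) does not contain 170.255.157.29
  170.251.0.0/16 (170.251.0.0 - 170.251.255.255) does not contain 170.255.157.29
Longest matching prefix is /15 -> next hop 109.196.58.113.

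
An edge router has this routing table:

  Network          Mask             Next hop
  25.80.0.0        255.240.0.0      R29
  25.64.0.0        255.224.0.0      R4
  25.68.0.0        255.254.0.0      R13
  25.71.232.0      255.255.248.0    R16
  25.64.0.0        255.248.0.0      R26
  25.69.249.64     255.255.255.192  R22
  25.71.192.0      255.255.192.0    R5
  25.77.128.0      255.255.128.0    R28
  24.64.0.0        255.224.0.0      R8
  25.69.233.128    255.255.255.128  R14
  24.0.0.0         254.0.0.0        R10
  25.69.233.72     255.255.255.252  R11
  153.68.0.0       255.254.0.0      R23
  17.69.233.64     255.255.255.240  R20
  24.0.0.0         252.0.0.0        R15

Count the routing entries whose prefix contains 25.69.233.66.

5

Prefixes containing 25.69.233.66:
  24.0.0.0/6 (24.0.0.0 - 27.255.255.255)
  24.0.0.0/7 (24.0.0.0 - 25.255.255.255)
  25.64.0.0/11 (25.64.0.0 - 25.95.255.255)
  25.64.0.0/13 (25.64.0.0 - 25.71.255.255)
  25.68.0.0/15 (25.68.0.0 - 25.69.255.255)
Total matching entries: 5.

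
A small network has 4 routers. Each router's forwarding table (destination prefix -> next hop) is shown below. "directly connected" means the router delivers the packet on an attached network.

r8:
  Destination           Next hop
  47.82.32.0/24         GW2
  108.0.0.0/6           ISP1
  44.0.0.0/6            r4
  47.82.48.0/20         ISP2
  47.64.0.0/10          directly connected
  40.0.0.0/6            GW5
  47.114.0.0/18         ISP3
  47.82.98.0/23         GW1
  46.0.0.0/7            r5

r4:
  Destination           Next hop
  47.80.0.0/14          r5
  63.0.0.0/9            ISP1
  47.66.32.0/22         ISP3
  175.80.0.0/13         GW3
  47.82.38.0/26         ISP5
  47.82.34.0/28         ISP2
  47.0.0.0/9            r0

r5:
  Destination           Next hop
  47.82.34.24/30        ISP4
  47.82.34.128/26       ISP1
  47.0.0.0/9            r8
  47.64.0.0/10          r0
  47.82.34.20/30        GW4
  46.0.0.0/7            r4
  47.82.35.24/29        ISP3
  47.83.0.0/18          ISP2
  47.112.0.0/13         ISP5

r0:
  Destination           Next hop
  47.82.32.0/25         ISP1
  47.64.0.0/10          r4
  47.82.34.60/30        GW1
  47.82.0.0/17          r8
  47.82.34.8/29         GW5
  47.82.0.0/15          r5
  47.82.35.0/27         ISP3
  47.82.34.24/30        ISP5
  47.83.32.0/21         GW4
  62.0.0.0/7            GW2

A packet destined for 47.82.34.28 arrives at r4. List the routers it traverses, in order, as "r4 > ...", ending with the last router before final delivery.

r4 > r5 > r0 > r8

At r4: longest match for 47.82.34.28 is 47.80.0.0/14 -> r5
At r5: longest match for 47.82.34.28 is 47.64.0.0/10 -> r0
At r0: longest match for 47.82.34.28 is 47.82.0.0/17 -> r8
At r8: longest match for 47.82.34.28 is 47.64.0.0/10 -> directly connected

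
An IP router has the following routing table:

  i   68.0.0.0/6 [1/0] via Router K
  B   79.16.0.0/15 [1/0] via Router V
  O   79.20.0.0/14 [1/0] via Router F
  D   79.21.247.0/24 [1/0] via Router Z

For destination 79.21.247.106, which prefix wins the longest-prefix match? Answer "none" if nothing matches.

79.21.247.0/24

Entries matching 79.21.247.106:
  79.20.0.0/14 (79.20.0.0 - 79.23.255.255)
  79.21.247.0/24 (79.21.247.0 - 79.21.247.255)
Most specific is 79.21.247.0/24.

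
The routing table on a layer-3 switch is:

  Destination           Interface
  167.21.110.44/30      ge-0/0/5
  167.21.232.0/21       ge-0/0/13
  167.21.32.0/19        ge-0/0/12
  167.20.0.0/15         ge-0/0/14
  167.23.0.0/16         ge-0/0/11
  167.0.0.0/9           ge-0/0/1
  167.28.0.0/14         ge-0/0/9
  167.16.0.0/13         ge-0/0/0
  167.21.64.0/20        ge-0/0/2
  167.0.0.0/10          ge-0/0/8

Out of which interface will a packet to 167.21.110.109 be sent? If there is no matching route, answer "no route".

ge-0/0/14

Routes whose prefix contains 167.21.110.109:
  167.0.0.0/9 (167.0.0.0 - 167.127.255.255) -> ge-0/0/1
  167.0.0.0/10 (167.0.0.0 - 167.63.255.255) -> ge-0/0/8
  167.16.0.0/13 (167.16.0.0 - 167.23.255.255) -> ge-0/0/0
  167.20.0.0/15 (167.20.0.0 - 167.21.255.255) -> ge-0/0/14
More-specific entries that do NOT match:
  167.21.110.44/30 (167.21.110.44 - 167.21.110.47) does not contain 167.21.110.109
  167.21.232.0/21 (167.21.232.0 - 167.21.239.255) does not contain 167.21.110.109
  167.21.64.0/20 (167.21.64.0 - 167.21.79.255) does not contain 167.21.110.109
  167.21.32.0/19 (167.21.32.0 - 167.21.63.255) does not contain 167.21.110.109
  167.23.0.0/16 (167.23.0.0 - 167.23.255.255) does not contain 167.21.110.109
Longest matching prefix is /15 -> interface ge-0/0/14.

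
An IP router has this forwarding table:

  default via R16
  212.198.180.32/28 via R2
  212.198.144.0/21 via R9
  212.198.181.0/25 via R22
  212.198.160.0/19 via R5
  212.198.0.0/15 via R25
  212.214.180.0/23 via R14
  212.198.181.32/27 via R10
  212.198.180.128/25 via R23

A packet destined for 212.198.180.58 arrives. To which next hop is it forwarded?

R5

Routes whose prefix contains 212.198.180.58:
  0.0.0.0/0 (default, matches everything) -> R16
  212.198.0.0/15 (212.198.0.0 - 212.199.255.255) -> R25
  212.198.160.0/19 (212.198.160.0 - 212.198.191.255) -> R5
More-specific entries that do NOT match:
  212.198.180.32/28 (212.198.180.32 - 212.198.180.47) does not contain 212.198.180.58
  212.198.181.32/27 (212.198.181.32 - 212.198.181.63) does not contain 212.198.180.58
  212.198.181.0/25 (212.198.181.0 - 212.198.181.127) does not contain 212.198.180.58
  212.198.180.128/25 (212.198.180.128 - 212.198.180.255) does not contain 212.198.180.58
  212.214.180.0/23 (212.214.180.0 - 212.214.181.255) does not contain 212.198.180.58
  212.198.144.0/21 (212.198.144.0 - 212.198.151.255) does not contain 212.198.180.58
Longest matching prefix is /19 -> next hop R5.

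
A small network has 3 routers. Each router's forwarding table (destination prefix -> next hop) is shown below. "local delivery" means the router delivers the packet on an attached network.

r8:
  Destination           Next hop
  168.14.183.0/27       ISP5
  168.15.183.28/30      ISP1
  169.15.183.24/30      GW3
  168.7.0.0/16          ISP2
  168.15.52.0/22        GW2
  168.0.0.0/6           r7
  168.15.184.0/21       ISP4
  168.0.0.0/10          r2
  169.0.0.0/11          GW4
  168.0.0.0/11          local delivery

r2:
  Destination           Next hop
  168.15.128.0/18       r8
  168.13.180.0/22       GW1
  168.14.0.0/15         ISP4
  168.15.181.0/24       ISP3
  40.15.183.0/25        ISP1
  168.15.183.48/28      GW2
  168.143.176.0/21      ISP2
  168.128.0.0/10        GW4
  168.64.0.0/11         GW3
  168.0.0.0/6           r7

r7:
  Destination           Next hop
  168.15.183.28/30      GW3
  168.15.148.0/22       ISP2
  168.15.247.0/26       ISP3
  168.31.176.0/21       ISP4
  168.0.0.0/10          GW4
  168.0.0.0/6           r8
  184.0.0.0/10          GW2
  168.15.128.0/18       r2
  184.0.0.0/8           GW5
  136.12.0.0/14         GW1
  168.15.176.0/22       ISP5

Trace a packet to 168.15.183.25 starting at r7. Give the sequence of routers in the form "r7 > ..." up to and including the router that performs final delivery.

At r7: longest match for 168.15.183.25 is 168.15.128.0/18 -> r2
At r2: longest match for 168.15.183.25 is 168.15.128.0/18 -> r8
At r8: longest match for 168.15.183.25 is 168.0.0.0/11 -> local delivery

r7 > r2 > r8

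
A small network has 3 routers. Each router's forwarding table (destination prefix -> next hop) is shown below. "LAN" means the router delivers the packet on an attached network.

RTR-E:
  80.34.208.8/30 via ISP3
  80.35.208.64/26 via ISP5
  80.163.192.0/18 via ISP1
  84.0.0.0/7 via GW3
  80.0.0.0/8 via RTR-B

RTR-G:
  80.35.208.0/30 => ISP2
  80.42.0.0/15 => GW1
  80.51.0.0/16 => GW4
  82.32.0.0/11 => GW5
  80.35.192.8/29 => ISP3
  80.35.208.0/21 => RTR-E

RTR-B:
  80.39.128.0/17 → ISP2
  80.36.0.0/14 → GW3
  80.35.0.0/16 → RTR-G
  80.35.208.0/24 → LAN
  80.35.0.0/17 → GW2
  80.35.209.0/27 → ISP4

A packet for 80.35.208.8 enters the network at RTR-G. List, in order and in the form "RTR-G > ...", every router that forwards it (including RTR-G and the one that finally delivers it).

At RTR-G: longest match for 80.35.208.8 is 80.35.208.0/21 -> RTR-E
At RTR-E: longest match for 80.35.208.8 is 80.0.0.0/8 -> RTR-B
At RTR-B: longest match for 80.35.208.8 is 80.35.208.0/24 -> LAN

RTR-G > RTR-E > RTR-B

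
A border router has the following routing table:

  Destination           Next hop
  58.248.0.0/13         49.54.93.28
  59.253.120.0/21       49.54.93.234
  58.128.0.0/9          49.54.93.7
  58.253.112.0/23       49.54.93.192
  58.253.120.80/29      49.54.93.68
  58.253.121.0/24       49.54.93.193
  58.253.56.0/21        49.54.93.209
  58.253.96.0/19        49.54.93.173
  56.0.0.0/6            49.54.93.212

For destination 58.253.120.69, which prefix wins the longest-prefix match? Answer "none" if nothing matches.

58.253.96.0/19

Entries matching 58.253.120.69:
  56.0.0.0/6 (56.0.0.0 - 59.255.255.255)
  58.128.0.0/9 (58.128.0.0 - 58.255.255.255)
  58.248.0.0/13 (58.248.0.0 - 58.255.255.255)
  58.253.96.0/19 (58.253.96.0 - 58.253.127.255)
Most specific is 58.253.96.0/19.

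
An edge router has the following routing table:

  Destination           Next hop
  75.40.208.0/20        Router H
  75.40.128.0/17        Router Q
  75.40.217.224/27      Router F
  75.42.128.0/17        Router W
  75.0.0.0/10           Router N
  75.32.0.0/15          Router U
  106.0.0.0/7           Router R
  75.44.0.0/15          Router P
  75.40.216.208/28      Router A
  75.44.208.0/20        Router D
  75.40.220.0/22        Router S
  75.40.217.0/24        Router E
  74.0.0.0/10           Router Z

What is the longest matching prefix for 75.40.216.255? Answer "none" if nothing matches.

75.40.208.0/20

Entries matching 75.40.216.255:
  75.0.0.0/10 (75.0.0.0 - 75.63.255.255)
  75.40.128.0/17 (75.40.128.0 - 75.40.255.255)
  75.40.208.0/20 (75.40.208.0 - 75.40.223.255)
Most specific is 75.40.208.0/20.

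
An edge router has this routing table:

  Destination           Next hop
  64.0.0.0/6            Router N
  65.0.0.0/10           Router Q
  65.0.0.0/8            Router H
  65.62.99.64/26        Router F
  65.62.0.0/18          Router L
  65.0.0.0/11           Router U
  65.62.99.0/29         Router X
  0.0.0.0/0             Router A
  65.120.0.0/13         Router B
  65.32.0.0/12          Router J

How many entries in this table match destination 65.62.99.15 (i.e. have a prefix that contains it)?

4

Prefixes containing 65.62.99.15:
  0.0.0.0/0 (default, matches everything)
  64.0.0.0/6 (64.0.0.0 - 67.255.255.255)
  65.0.0.0/8 (65.0.0.0 - 65.255.255.255)
  65.0.0.0/10 (65.0.0.0 - 65.63.255.255)
Total matching entries: 4.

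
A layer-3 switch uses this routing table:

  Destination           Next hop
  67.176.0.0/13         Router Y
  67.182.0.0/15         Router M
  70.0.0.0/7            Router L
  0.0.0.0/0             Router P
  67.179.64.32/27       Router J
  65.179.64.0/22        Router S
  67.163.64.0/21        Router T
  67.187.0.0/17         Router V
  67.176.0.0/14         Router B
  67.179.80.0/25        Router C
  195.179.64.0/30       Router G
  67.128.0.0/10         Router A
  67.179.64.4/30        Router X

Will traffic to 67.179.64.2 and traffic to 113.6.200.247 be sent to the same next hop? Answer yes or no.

67.179.64.2: longest match 67.176.0.0/14 -> Router B
113.6.200.247: longest match 0.0.0.0/0 -> Router P

no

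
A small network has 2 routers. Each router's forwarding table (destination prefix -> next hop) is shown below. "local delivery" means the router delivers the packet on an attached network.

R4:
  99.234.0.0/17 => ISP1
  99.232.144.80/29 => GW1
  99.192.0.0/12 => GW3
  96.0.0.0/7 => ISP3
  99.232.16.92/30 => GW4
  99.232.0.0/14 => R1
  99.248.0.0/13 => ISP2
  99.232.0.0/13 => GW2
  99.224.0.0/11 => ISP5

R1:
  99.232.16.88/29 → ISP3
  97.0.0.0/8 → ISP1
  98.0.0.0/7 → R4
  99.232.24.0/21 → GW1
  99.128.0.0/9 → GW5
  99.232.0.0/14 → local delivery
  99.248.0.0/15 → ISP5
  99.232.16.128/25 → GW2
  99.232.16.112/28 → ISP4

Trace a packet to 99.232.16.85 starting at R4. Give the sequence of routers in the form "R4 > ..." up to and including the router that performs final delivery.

R4 > R1

At R4: longest match for 99.232.16.85 is 99.232.0.0/14 -> R1
At R1: longest match for 99.232.16.85 is 99.232.0.0/14 -> local delivery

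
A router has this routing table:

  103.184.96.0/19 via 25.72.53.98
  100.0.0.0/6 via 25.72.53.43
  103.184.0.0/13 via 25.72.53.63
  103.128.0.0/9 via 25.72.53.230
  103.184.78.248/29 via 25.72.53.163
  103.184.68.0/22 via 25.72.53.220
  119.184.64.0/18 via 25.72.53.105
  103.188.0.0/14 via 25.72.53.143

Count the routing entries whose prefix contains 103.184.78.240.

3

Prefixes containing 103.184.78.240:
  100.0.0.0/6 (100.0.0.0 - 103.255.255.255)
  103.128.0.0/9 (103.128.0.0 - 103.255.255.255)
  103.184.0.0/13 (103.184.0.0 - 103.191.255.255)
Total matching entries: 3.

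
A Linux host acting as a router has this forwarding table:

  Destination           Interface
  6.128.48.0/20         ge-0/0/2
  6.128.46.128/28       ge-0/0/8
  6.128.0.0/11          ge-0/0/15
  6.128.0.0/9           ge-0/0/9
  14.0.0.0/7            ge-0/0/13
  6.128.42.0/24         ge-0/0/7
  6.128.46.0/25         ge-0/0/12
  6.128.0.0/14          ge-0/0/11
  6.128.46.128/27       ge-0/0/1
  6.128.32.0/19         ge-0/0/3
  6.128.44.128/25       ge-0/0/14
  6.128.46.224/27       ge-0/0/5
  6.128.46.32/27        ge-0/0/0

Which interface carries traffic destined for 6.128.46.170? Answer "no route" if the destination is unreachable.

Routes whose prefix contains 6.128.46.170:
  6.128.0.0/9 (6.128.0.0 - 6.255.255.255) -> ge-0/0/9
  6.128.0.0/11 (6.128.0.0 - 6.159.255.255) -> ge-0/0/15
  6.128.0.0/14 (6.128.0.0 - 6.131.255.255) -> ge-0/0/11
  6.128.32.0/19 (6.128.32.0 - 6.128.63.255) -> ge-0/0/3
More-specific entries that do NOT match:
  6.128.46.128/28 (6.128.46.128 - 6.128.46.143) does not contain 6.128.46.170
  6.128.46.128/27 (6.128.46.128 - 6.128.46.159) does not contain 6.128.46.170
  6.128.46.224/27 (6.128.46.224 - 6.128.46.255) does not contain 6.128.46.170
  6.128.46.32/27 (6.128.46.32 - 6.128.46.63) does not contain 6.128.46.170
  6.128.46.0/25 (6.128.46.0 - 6.128.46.127) does not contain 6.128.46.170
  6.128.44.128/25 (6.128.44.128 - 6.128.44.255) does not contain 6.128.46.170
  6.128.42.0/24 (6.128.42.0 - 6.128.42.255) does not contain 6.128.46.170
  6.128.48.0/20 (6.128.48.0 - 6.128.63.255) does not contain 6.128.46.170
Longest matching prefix is /19 -> interface ge-0/0/3.

ge-0/0/3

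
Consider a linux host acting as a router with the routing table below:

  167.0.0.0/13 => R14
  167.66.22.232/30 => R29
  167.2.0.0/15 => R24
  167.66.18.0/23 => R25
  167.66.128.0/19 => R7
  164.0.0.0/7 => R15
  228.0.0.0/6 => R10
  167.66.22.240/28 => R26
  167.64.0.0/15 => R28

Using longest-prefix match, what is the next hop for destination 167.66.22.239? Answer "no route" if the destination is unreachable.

No entry's prefix contains 167.66.22.239; there is no default route.

no route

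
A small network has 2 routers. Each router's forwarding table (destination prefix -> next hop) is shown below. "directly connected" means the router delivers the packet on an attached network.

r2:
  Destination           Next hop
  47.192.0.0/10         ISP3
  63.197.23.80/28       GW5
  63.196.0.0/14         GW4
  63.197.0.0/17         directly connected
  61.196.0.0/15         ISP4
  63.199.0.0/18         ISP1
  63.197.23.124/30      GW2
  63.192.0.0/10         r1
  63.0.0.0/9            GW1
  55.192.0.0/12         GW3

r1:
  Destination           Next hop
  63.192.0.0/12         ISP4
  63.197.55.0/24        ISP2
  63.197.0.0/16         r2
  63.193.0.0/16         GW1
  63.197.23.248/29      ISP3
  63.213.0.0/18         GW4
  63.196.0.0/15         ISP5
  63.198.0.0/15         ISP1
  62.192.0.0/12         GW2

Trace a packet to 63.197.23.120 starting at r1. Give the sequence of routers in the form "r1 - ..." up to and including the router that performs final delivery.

r1 - r2

At r1: longest match for 63.197.23.120 is 63.197.0.0/16 -> r2
At r2: longest match for 63.197.23.120 is 63.197.0.0/17 -> directly connected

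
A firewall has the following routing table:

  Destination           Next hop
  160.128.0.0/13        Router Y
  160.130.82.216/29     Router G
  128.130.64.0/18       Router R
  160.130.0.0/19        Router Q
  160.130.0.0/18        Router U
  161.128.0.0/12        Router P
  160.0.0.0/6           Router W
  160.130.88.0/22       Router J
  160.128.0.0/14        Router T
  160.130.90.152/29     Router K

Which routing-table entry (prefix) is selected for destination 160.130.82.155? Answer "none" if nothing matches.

Entries matching 160.130.82.155:
  160.0.0.0/6 (160.0.0.0 - 163.255.255.255)
  160.128.0.0/13 (160.128.0.0 - 160.135.255.255)
  160.128.0.0/14 (160.128.0.0 - 160.131.255.255)
Most specific is 160.128.0.0/14.

160.128.0.0/14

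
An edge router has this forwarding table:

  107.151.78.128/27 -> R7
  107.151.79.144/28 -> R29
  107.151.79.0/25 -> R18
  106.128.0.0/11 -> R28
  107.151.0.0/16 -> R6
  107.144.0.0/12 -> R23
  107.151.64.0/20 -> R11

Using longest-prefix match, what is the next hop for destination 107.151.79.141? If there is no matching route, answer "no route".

Routes whose prefix contains 107.151.79.141:
  107.144.0.0/12 (107.144.0.0 - 107.159.255.255) -> R23
  107.151.0.0/16 (107.151.0.0 - 107.151.255.255) -> R6
  107.151.64.0/20 (107.151.64.0 - 107.151.79.255) -> R11
More-specific entries that do NOT match:
  107.151.79.144/28 (107.151.79.144 - 107.151.79.159) does not contain 107.151.79.141
  107.151.78.128/27 (107.151.78.128 - 107.151.78.159) does not contain 107.151.79.141
  107.151.79.0/25 (107.151.79.0 - 107.151.79.127) does not contain 107.151.79.141
Longest matching prefix is /20 -> next hop R11.

R11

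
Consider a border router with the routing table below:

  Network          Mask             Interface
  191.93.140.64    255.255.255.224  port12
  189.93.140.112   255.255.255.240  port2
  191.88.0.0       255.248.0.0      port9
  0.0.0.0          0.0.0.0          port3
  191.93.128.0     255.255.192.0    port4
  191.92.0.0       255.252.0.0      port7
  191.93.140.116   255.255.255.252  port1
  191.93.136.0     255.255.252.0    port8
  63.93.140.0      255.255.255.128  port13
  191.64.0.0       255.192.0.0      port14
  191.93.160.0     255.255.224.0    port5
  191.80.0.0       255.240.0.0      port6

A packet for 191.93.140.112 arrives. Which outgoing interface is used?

port4

Routes whose prefix contains 191.93.140.112:
  0.0.0.0/0 (default, matches everything) -> port3
  191.64.0.0/10 (191.64.0.0 - 191.127.255.255) -> port14
  191.80.0.0/12 (191.80.0.0 - 191.95.255.255) -> port6
  191.88.0.0/13 (191.88.0.0 - 191.95.255.255) -> port9
  191.92.0.0/14 (191.92.0.0 - 191.95.255.255) -> port7
  191.93.128.0/18 (191.93.128.0 - 191.93.191.255) -> port4
More-specific entries that do NOT match:
  191.93.140.116/30 (191.93.140.116 - 191.93.140.119) does not contain 191.93.140.112
  189.93.140.112/28 (189.93.140.112 - 189.93.140.127) does not contain 191.93.140.112
  191.93.140.64/27 (191.93.140.64 - 191.93.140.95) does not contain 191.93.140.112
  63.93.140.0/25 (63.93.140.0 - 63.93.140.127) does not contain 191.93.140.112
  191.93.136.0/22 (191.93.136.0 - 191.93.139.255) does not contain 191.93.140.112
  191.93.160.0/19 (191.93.160.0 - 191.93.191.255) does not contain 191.93.140.112
Longest matching prefix is /18 -> interface port4.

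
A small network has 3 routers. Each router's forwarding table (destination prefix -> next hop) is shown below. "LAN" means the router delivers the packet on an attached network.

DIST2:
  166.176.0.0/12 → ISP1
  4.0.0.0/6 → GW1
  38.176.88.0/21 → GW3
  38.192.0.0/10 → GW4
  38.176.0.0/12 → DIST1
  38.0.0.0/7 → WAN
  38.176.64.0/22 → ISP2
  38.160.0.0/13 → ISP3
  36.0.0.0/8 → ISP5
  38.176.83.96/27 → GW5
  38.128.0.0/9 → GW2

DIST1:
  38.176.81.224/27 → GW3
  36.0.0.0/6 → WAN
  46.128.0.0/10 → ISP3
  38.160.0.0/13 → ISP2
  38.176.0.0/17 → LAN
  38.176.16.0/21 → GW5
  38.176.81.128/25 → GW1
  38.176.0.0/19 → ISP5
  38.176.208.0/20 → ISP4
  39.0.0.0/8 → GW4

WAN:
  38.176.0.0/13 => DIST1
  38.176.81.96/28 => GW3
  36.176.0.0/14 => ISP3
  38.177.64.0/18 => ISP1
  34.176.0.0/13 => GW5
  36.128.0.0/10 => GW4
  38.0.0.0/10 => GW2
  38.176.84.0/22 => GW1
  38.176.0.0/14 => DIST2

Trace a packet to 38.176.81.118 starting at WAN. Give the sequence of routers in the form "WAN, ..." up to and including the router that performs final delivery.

At WAN: longest match for 38.176.81.118 is 38.176.0.0/14 -> DIST2
At DIST2: longest match for 38.176.81.118 is 38.176.0.0/12 -> DIST1
At DIST1: longest match for 38.176.81.118 is 38.176.0.0/17 -> LAN

WAN, DIST2, DIST1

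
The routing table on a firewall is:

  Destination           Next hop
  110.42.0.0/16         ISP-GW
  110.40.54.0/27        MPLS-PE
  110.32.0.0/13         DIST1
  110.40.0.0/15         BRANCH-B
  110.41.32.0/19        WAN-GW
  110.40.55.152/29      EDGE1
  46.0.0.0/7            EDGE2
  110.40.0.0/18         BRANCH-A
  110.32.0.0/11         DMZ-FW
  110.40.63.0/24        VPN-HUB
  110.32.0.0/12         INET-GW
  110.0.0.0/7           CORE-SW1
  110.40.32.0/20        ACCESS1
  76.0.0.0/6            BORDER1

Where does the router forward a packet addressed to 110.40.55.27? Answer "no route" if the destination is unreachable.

BRANCH-A

Routes whose prefix contains 110.40.55.27:
  110.0.0.0/7 (110.0.0.0 - 111.255.255.255) -> CORE-SW1
  110.32.0.0/11 (110.32.0.0 - 110.63.255.255) -> DMZ-FW
  110.32.0.0/12 (110.32.0.0 - 110.47.255.255) -> INET-GW
  110.40.0.0/15 (110.40.0.0 - 110.41.255.255) -> BRANCH-B
  110.40.0.0/18 (110.40.0.0 - 110.40.63.255) -> BRANCH-A
More-specific entries that do NOT match:
  110.40.55.152/29 (110.40.55.152 - 110.40.55.159) does not contain 110.40.55.27
  110.40.54.0/27 (110.40.54.0 - 110.40.54.31) does not contain 110.40.55.27
  110.40.63.0/24 (110.40.63.0 - 110.40.63.255) does not contain 110.40.55.27
  110.40.32.0/20 (110.40.32.0 - 110.40.47.255) does not contain 110.40.55.27
  110.41.32.0/19 (110.41.32.0 - 110.41.63.255) does not contain 110.40.55.27
Longest matching prefix is /18 -> next hop BRANCH-A.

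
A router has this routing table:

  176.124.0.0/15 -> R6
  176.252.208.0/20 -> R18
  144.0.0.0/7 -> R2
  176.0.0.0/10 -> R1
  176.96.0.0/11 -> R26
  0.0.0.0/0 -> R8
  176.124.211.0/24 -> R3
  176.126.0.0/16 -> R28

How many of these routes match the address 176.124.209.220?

Prefixes containing 176.124.209.220:
  0.0.0.0/0 (default, matches everything)
  176.96.0.0/11 (176.96.0.0 - 176.127.255.255)
  176.124.0.0/15 (176.124.0.0 - 176.125.255.255)
Total matching entries: 3.

3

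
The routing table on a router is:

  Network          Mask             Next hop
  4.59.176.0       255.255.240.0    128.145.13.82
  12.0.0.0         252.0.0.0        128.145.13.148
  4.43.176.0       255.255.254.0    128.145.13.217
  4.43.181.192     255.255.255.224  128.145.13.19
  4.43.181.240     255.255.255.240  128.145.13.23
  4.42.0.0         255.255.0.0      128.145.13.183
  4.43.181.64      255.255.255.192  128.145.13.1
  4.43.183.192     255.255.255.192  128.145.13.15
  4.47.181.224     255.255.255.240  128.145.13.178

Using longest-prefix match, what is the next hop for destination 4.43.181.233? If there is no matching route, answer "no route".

no route

No entry's prefix contains 4.43.181.233; there is no default route.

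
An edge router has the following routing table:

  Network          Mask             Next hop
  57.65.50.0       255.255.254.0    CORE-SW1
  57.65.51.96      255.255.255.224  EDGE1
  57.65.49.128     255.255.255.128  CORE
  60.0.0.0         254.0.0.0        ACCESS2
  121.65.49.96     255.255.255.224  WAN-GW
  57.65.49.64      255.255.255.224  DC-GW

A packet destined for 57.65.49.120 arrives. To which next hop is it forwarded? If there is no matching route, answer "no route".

no route

No entry's prefix contains 57.65.49.120; there is no default route.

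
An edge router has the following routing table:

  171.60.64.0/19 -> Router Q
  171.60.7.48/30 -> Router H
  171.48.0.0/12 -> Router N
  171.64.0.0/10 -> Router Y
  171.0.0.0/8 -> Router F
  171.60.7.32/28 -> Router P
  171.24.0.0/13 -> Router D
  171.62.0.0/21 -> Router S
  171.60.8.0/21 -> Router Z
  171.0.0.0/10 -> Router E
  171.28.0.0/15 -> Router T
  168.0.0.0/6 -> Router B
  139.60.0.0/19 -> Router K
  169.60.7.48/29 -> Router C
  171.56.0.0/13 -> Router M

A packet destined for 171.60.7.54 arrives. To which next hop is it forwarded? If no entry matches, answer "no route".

Routes whose prefix contains 171.60.7.54:
  168.0.0.0/6 (168.0.0.0 - 171.255.255.255) -> Router B
  171.0.0.0/8 (171.0.0.0 - 171.255.255.255) -> Router F
  171.0.0.0/10 (171.0.0.0 - 171.63.255.255) -> Router E
  171.48.0.0/12 (171.48.0.0 - 171.63.255.255) -> Router N
  171.56.0.0/13 (171.56.0.0 - 171.63.255.255) -> Router M
More-specific entries that do NOT match:
  171.60.7.48/30 (171.60.7.48 - 171.60.7.51) does not contain 171.60.7.54
  169.60.7.48/29 (169.60.7.48 - 169.60.7.55) does not contain 171.60.7.54
  171.60.7.32/28 (171.60.7.32 - 171.60.7.47) does not contain 171.60.7.54
  171.62.0.0/21 (171.62.0.0 - 171.62.7.255) does not contain 171.60.7.54
  171.60.8.0/21 (171.60.8.0 - 171.60.15.255) does not contain 171.60.7.54
  171.60.64.0/19 (171.60.64.0 - 171.60.95.255) does not contain 171.60.7.54
  139.60.0.0/19 (139.60.0.0 - 139.60.31.255) does not contain 171.60.7.54
  171.28.0.0/15 (171.28.0.0 - 171.29.255.255) does not contain 171.60.7.54
Longest matching prefix is /13 -> next hop Router M.

Router M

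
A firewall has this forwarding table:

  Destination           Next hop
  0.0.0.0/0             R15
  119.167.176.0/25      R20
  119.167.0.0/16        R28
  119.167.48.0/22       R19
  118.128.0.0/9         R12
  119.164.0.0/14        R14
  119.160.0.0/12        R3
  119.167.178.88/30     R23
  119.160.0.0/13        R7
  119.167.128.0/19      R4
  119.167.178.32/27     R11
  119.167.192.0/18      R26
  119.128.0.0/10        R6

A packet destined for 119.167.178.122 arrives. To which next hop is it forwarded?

Routes whose prefix contains 119.167.178.122:
  0.0.0.0/0 (default, matches everything) -> R15
  119.128.0.0/10 (119.128.0.0 - 119.191.255.255) -> R6
  119.160.0.0/12 (119.160.0.0 - 119.175.255.255) -> R3
  119.160.0.0/13 (119.160.0.0 - 119.167.255.255) -> R7
  119.164.0.0/14 (119.164.0.0 - 119.167.255.255) -> R14
  119.167.0.0/16 (119.167.0.0 - 119.167.255.255) -> R28
More-specific entries that do NOT match:
  119.167.178.88/30 (119.167.178.88 - 119.167.178.91) does not contain 119.167.178.122
  119.167.178.32/27 (119.167.178.32 - 119.167.178.63) does not contain 119.167.178.122
  119.167.176.0/25 (119.167.176.0 - 119.167.176.127) does not contain 119.167.178.122
  119.167.48.0/22 (119.167.48.0 - 119.167.51.255) does not contain 119.167.178.122
  119.167.128.0/19 (119.167.128.0 - 119.167.159.255) does not contain 119.167.178.122
  119.167.192.0/18 (119.167.192.0 - 119.167.255.255) does not contain 119.167.178.122
Longest matching prefix is /16 -> next hop R28.

R28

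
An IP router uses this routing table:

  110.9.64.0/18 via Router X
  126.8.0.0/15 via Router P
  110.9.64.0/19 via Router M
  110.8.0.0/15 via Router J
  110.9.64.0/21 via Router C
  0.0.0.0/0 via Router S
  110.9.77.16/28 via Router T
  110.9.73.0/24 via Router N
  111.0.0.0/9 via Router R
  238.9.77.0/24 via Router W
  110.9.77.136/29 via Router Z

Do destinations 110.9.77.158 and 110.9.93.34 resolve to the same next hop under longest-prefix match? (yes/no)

yes

110.9.77.158: longest match 110.9.64.0/19 -> Router M
110.9.93.34: longest match 110.9.64.0/19 -> Router M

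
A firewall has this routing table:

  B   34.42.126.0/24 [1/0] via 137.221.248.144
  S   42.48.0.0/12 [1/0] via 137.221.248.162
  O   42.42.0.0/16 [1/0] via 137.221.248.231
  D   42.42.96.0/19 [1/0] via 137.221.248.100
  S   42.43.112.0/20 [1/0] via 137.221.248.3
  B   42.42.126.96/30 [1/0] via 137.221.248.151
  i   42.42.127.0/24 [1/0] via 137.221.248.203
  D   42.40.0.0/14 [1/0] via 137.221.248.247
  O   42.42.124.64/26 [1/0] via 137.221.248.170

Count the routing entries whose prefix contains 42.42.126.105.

3

Prefixes containing 42.42.126.105:
  42.40.0.0/14 (42.40.0.0 - 42.43.255.255)
  42.42.0.0/16 (42.42.0.0 - 42.42.255.255)
  42.42.96.0/19 (42.42.96.0 - 42.42.127.255)
Total matching entries: 3.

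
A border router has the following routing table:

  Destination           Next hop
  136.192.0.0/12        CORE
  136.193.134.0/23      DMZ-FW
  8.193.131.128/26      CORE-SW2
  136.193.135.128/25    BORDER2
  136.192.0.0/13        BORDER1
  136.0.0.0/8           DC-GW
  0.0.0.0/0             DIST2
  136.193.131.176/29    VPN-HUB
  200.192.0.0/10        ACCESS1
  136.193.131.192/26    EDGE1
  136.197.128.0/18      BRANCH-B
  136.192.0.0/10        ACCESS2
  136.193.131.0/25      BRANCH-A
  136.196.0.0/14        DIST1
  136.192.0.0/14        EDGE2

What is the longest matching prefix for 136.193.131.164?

136.192.0.0/14

Entries matching 136.193.131.164:
  0.0.0.0/0 (default, matches everything)
  136.0.0.0/8 (136.0.0.0 - 136.255.255.255)
  136.192.0.0/10 (136.192.0.0 - 136.255.255.255)
  136.192.0.0/12 (136.192.0.0 - 136.207.255.255)
  136.192.0.0/13 (136.192.0.0 - 136.199.255.255)
  136.192.0.0/14 (136.192.0.0 - 136.195.255.255)
Most specific is 136.192.0.0/14.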